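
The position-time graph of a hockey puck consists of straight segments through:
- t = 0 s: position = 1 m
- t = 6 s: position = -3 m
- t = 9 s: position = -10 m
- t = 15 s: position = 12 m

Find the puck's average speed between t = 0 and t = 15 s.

2.2 m/s

Average speed = (total path length)/(elapsed time); on a piecewise-linear x-t graph the path length is Σ|Δx|.
0–6 s: |Δx| = |-3 − 1| = 4 m
6–9 s: |Δx| = |-10 − -3| = 7 m
9–15 s: |Δx| = |12 − -10| = 22 m
Total path = 33 m; average speed = 33/15 = 2.2 m/s.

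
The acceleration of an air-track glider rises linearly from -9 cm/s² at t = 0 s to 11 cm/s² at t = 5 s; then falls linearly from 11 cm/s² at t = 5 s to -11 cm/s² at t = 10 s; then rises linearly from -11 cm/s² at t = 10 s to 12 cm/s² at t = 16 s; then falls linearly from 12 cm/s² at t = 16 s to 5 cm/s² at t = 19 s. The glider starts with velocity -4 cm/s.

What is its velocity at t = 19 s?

Δv equals the area under the a-t graph; then v = v₀ + Δv.
0–5 s: ½(-9 + 11)(5) = 5 cm/s
5–10 s: ½(11 + -11)(5) = 0 cm/s
10–16 s: ½(-11 + 12)(6) = 3 cm/s
16–19 s: ½(12 + 5)(3) = 25.5 cm/s
Δv = 33.5 cm/s, so v(19) = -4 + (33.5) = 29.5 cm/s.

29.5 cm/s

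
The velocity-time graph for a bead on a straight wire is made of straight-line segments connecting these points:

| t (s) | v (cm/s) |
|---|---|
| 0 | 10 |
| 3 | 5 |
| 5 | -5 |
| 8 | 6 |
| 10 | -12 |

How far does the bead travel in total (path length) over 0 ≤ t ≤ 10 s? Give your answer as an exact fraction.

504/11 cm

Total distance travelled is ∫|v| dt — sum the magnitudes of each area piece.
0–3 s: |½(10 + 5)(3)| = 22.5 cm
3–5 s: v = 0 at t = 4 s; triangle areas 2.5 + 2.5 = 5 cm
5–8 s: v = 0 at t = 70/11 s; triangle areas 75/22 + 54/11 = 183/22 cm
8–10 s: v = 0 at t = 26/3 s; triangle areas 2 + 8 = 10 cm
Total distance = 504/11 cm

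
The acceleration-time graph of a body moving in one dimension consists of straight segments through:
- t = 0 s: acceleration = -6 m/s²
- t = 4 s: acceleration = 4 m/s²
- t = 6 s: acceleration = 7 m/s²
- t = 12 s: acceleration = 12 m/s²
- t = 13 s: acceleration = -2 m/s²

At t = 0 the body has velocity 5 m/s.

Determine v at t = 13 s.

Δv equals the area under the a-t graph; then v = v₀ + Δv.
0–4 s: ½(-6 + 4)(4) = -4 m/s
4–6 s: ½(4 + 7)(2) = 11 m/s
6–12 s: ½(7 + 12)(6) = 57 m/s
12–13 s: ½(12 + -2)(1) = 5 m/s
Δv = 69 m/s, so v(13) = 5 + (69) = 74 m/s.

74 m/s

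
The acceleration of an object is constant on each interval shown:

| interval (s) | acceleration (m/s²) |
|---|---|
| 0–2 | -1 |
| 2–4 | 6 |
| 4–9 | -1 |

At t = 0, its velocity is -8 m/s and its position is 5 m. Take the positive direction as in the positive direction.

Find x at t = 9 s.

-23.5 m

On each constant-a segment, Δv = aΔt and Δx = v₀Δt + ½aΔt²; chain segment to segment.
0–2 s: v starts -8 m/s; Δx = -8·2 + ½·-1·2² = -18 m; v ends -10 m/s.
2–4 s: v starts -10 m/s; Δx = -10·2 + ½·6·2² = -8 m; v ends 2 m/s.
4–9 s: v starts 2 m/s; Δx = 2·5 + ½·-1·5² = -2.5 m; v ends -3 m/s.
x(9) = 5 + Σ Δx = -23.5 m.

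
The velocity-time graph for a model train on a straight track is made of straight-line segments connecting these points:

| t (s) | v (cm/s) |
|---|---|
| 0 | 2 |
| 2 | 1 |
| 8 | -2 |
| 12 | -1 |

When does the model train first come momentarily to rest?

t = 4 s

v changes sign on 2–8 s (from 1 to -2); the graph is linear there, so v = 0 at t = 2 + (-1)·(8 − 2)/(-2 − 1) = 4 s.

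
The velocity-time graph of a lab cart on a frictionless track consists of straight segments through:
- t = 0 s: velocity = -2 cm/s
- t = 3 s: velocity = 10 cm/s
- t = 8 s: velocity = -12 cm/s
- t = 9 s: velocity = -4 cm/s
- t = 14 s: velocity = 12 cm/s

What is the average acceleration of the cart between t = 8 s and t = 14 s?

4 cm/s²

Average acceleration = Δv/Δt = (12 − -12)/(14 − 8) = 4 cm/s².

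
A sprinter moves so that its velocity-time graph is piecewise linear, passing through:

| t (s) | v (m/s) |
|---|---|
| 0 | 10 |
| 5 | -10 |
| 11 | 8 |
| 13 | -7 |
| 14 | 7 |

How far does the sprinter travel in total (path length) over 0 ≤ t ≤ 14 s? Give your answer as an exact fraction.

Distance (not displacement) is the total path length: add the absolute areas under v-t.
0–5 s: v = 0 at t = 2.5 s; triangle areas 12.5 + 12.5 = 25 m
5–11 s: v = 0 at t = 25/3 s; triangle areas 50/3 + 32/3 = 82/3 m
11–13 s: v = 0 at t = 181/15 s; triangle areas 64/15 + 49/15 = 113/15 m
13–14 s: v = 0 at t = 13.5 s; triangle areas 1.75 + 1.75 = 3.5 m
Total distance = 1901/30 m

1901/30 m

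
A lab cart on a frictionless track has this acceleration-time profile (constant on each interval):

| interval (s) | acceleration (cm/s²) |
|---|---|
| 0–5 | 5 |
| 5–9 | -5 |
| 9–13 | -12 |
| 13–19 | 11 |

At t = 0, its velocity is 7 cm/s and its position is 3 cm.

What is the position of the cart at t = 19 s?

On each constant-a segment, Δv = aΔt and Δx = v₀Δt + ½aΔt²; chain segment to segment.
0–5 s: v starts 7 cm/s; Δx = 7·5 + ½·5·5² = 97.5 cm; v ends 32 cm/s.
5–9 s: v starts 32 cm/s; Δx = 32·4 + ½·-5·4² = 88 cm; v ends 12 cm/s.
9–13 s: v starts 12 cm/s; Δx = 12·4 + ½·-12·4² = -48 cm; v ends -36 cm/s.
13–19 s: v starts -36 cm/s; Δx = -36·6 + ½·11·6² = -18 cm; v ends 30 cm/s.
x(19) = 3 + Σ Δx = 122.5 cm.

122.5 cm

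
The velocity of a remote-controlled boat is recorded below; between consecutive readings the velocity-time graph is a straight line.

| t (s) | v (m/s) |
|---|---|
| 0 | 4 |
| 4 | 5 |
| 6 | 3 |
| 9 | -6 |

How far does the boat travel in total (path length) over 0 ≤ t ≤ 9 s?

Distance (not displacement) is the total path length: add the absolute areas under v-t.
0–4 s: |½(4 + 5)(4)| = 18 m
4–6 s: |½(5 + 3)(2)| = 8 m
6–9 s: v = 0 at t = 7 s; triangle areas 1.5 + 6 = 7.5 m
Total distance = 33.5 m

33.5 m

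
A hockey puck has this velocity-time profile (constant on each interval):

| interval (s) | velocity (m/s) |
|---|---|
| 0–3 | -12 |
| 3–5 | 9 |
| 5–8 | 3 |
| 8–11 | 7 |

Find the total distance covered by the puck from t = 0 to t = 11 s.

Distance (not displacement) is the total path length: add the absolute areas under v-t.
0–3 s: |-12| × 3 = 36 m
3–5 s: |9| × 2 = 18 m
5–8 s: |3| × 3 = 9 m
8–11 s: |7| × 3 = 21 m
Total distance = 84 m

84 m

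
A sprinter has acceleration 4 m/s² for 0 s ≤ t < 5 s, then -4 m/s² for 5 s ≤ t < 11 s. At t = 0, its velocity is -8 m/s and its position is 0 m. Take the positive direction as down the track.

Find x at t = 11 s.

10 m

On each constant-a segment, Δv = aΔt and Δx = v₀Δt + ½aΔt²; chain segment to segment.
0–5 s: v starts -8 m/s; Δx = -8·5 + ½·4·5² = 10 m; v ends 12 m/s.
5–11 s: v starts 12 m/s; Δx = 12·6 + ½·-4·6² = 0 m; v ends -12 m/s.
x(11) = 0 + Σ Δx = 10 m.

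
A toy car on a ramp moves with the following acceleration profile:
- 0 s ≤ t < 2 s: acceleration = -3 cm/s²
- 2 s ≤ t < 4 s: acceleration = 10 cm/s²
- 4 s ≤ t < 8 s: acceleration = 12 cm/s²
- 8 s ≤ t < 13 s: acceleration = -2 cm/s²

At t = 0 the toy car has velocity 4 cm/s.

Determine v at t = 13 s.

Δv equals the area under the a-t graph; then v = v₀ + Δv.
0–2 s: -3 × 2 = -6 cm/s
2–4 s: 10 × 2 = 20 cm/s
4–8 s: 12 × 4 = 48 cm/s
8–13 s: -2 × 5 = -10 cm/s
Δv = 52 cm/s, so v(13) = 4 + (52) = 56 cm/s.

56 cm/s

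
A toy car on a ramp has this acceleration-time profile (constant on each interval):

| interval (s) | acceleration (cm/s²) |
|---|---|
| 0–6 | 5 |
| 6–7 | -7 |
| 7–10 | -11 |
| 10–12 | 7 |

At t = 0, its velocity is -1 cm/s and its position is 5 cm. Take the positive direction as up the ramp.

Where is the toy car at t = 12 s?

123 cm

On each constant-a segment, Δv = aΔt and Δx = v₀Δt + ½aΔt²; chain segment to segment.
0–6 s: v starts -1 cm/s; Δx = -1·6 + ½·5·6² = 84 cm; v ends 29 cm/s.
6–7 s: v starts 29 cm/s; Δx = 29·1 + ½·-7·1² = 25.5 cm; v ends 22 cm/s.
7–10 s: v starts 22 cm/s; Δx = 22·3 + ½·-11·3² = 16.5 cm; v ends -11 cm/s.
10–12 s: v starts -11 cm/s; Δx = -11·2 + ½·7·2² = -8 cm; v ends 3 cm/s.
x(12) = 5 + Σ Δx = 123 cm.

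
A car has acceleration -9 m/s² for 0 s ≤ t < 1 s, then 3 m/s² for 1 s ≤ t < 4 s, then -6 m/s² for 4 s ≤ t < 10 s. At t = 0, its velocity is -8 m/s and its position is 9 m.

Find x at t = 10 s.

On each constant-a segment, Δv = aΔt and Δx = v₀Δt + ½aΔt²; chain segment to segment.
0–1 s: v starts -8 m/s; Δx = -8·1 + ½·-9·1² = -12.5 m; v ends -17 m/s.
1–4 s: v starts -17 m/s; Δx = -17·3 + ½·3·3² = -37.5 m; v ends -8 m/s.
4–10 s: v starts -8 m/s; Δx = -8·6 + ½·-6·6² = -156 m; v ends -44 m/s.
x(10) = 9 + Σ Δx = -197 m.

-197 m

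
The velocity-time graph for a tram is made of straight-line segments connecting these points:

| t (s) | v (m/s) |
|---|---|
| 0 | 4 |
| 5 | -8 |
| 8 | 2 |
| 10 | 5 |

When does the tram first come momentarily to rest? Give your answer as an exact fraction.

v changes sign on 0–5 s (from 4 to -8); the graph is linear there, so v = 0 at t = 0 + (-4)·(5 − 0)/(-8 − 4) = 5/3 s.

t = 5/3 s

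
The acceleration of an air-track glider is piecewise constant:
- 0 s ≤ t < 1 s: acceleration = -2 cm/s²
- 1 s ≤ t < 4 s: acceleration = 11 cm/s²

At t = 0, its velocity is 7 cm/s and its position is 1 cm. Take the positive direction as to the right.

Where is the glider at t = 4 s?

On each constant-a segment, Δv = aΔt and Δx = v₀Δt + ½aΔt²; chain segment to segment.
0–1 s: v starts 7 cm/s; Δx = 7·1 + ½·-2·1² = 6 cm; v ends 5 cm/s.
1–4 s: v starts 5 cm/s; Δx = 5·3 + ½·11·3² = 64.5 cm; v ends 38 cm/s.
x(4) = 1 + Σ Δx = 71.5 cm.

71.5 cm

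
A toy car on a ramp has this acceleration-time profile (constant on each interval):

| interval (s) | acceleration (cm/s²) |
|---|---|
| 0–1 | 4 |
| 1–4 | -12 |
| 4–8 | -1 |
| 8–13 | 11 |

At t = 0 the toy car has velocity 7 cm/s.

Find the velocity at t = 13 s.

Δv equals the area under the a-t graph; then v = v₀ + Δv.
0–1 s: 4 × 1 = 4 cm/s
1–4 s: -12 × 3 = -36 cm/s
4–8 s: -1 × 4 = -4 cm/s
8–13 s: 11 × 5 = 55 cm/s
Δv = 19 cm/s, so v(13) = 7 + (19) = 26 cm/s.

26 cm/s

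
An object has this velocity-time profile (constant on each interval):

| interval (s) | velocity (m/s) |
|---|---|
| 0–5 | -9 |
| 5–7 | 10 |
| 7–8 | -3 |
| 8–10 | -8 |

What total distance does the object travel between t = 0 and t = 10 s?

84 m

Distance (not displacement) is the total path length: add the absolute areas under v-t.
0–5 s: |-9| × 5 = 45 m
5–7 s: |10| × 2 = 20 m
7–8 s: |-3| × 1 = 3 m
8–10 s: |-8| × 2 = 16 m
Total distance = 84 m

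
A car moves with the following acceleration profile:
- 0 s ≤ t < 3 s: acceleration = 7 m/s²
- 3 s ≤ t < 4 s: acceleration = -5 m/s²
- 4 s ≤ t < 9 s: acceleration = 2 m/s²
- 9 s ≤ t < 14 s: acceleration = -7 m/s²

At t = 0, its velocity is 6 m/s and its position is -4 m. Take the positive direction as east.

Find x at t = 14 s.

277.5 m

On each constant-a segment, Δv = aΔt and Δx = v₀Δt + ½aΔt²; chain segment to segment.
0–3 s: v starts 6 m/s; Δx = 6·3 + ½·7·3² = 49.5 m; v ends 27 m/s.
3–4 s: v starts 27 m/s; Δx = 27·1 + ½·-5·1² = 24.5 m; v ends 22 m/s.
4–9 s: v starts 22 m/s; Δx = 22·5 + ½·2·5² = 135 m; v ends 32 m/s.
9–14 s: v starts 32 m/s; Δx = 32·5 + ½·-7·5² = 72.5 m; v ends -3 m/s.
x(14) = -4 + Σ Δx = 277.5 m.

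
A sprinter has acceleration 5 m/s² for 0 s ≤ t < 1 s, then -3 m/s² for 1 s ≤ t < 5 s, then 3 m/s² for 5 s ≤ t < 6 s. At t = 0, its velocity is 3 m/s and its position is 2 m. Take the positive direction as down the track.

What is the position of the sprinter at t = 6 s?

13 m

On each constant-a segment, Δv = aΔt and Δx = v₀Δt + ½aΔt²; chain segment to segment.
0–1 s: v starts 3 m/s; Δx = 3·1 + ½·5·1² = 5.5 m; v ends 8 m/s.
1–5 s: v starts 8 m/s; Δx = 8·4 + ½·-3·4² = 8 m; v ends -4 m/s.
5–6 s: v starts -4 m/s; Δx = -4·1 + ½·3·1² = -2.5 m; v ends -1 m/s.
x(6) = 2 + Σ Δx = 13 m.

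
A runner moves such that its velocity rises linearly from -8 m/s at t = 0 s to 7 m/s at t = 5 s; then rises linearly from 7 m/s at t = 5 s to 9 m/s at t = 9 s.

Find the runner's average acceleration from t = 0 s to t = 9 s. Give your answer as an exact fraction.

17/9 m/s²

Average acceleration = Δv/Δt = (9 − -8)/(9 − 0) = 17/9 m/s².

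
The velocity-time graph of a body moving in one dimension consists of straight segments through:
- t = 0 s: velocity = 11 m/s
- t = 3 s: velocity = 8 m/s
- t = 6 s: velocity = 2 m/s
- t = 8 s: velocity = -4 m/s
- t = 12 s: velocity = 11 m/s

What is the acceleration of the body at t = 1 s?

-1 m/s²

Acceleration is the slope of the v-t graph on 0–3 s: (8 − 11)/(3 − 0) = -1 m/s².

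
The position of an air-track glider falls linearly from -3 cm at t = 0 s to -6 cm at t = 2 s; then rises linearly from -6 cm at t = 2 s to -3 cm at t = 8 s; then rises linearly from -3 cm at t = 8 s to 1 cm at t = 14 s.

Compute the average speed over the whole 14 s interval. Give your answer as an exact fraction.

5/7 cm/s

Average speed = (total path length)/(elapsed time); on a piecewise-linear x-t graph the path length is Σ|Δx|.
0–2 s: |Δx| = |-6 − -3| = 3 cm
2–8 s: |Δx| = |-3 − -6| = 3 cm
8–14 s: |Δx| = |1 − -3| = 4 cm
Total path = 10 cm; average speed = 10/14 = 5/7 cm/s.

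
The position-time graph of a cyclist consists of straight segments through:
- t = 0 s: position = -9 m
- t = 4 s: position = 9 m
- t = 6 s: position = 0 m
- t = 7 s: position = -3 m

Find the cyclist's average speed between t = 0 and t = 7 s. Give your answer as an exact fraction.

Average speed = (total path length)/(elapsed time); on a piecewise-linear x-t graph the path length is Σ|Δx|.
0–4 s: |Δx| = |9 − -9| = 18 m
4–6 s: |Δx| = |0 − 9| = 9 m
6–7 s: |Δx| = |-3 − 0| = 3 m
Total path = 30 m; average speed = 30/7 = 30/7 m/s.

30/7 m/s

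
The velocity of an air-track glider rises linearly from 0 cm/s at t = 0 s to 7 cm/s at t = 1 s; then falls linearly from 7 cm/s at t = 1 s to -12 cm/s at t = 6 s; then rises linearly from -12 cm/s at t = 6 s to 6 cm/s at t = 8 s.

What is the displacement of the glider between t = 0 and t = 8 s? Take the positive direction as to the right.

Net displacement equals the area under the velocity-time graph (areas below the axis count negative).
0–1 s: ½(0 + 7)(1) = 3.5 cm
1–6 s: ½(7 + -12)(5) = -12.5 cm
6–8 s: ½(-12 + 6)(2) = -6 cm
Net displacement = -15 cm

-15 cm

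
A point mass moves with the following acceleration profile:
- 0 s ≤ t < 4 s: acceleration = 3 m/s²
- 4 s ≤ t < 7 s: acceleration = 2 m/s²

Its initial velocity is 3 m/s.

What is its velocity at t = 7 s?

21 m/s

Δv equals the area under the a-t graph; then v = v₀ + Δv.
0–4 s: 3 × 4 = 12 m/s
4–7 s: 2 × 3 = 6 m/s
Δv = 18 m/s, so v(7) = 3 + (18) = 21 m/s.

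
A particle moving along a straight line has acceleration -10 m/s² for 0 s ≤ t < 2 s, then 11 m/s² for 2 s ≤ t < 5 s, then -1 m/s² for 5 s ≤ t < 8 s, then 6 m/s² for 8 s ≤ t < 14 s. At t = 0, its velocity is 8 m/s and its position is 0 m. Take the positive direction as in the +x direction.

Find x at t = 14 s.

On each constant-a segment, Δv = aΔt and Δx = v₀Δt + ½aΔt²; chain segment to segment.
0–2 s: v starts 8 m/s; Δx = 8·2 + ½·-10·2² = -4 m; v ends -12 m/s.
2–5 s: v starts -12 m/s; Δx = -12·3 + ½·11·3² = 13.5 m; v ends 21 m/s.
5–8 s: v starts 21 m/s; Δx = 21·3 + ½·-1·3² = 58.5 m; v ends 18 m/s.
8–14 s: v starts 18 m/s; Δx = 18·6 + ½·6·6² = 216 m; v ends 54 m/s.
x(14) = 0 + Σ Δx = 284 m.

284 m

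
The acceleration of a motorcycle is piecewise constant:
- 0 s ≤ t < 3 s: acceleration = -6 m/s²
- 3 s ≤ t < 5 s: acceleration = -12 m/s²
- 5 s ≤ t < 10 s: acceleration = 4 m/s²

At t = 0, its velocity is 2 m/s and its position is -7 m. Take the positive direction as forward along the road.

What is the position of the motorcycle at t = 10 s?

-234 m

On each constant-a segment, Δv = aΔt and Δx = v₀Δt + ½aΔt²; chain segment to segment.
0–3 s: v starts 2 m/s; Δx = 2·3 + ½·-6·3² = -21 m; v ends -16 m/s.
3–5 s: v starts -16 m/s; Δx = -16·2 + ½·-12·2² = -56 m; v ends -40 m/s.
5–10 s: v starts -40 m/s; Δx = -40·5 + ½·4·5² = -150 m; v ends -20 m/s.
x(10) = -7 + Σ Δx = -234 m.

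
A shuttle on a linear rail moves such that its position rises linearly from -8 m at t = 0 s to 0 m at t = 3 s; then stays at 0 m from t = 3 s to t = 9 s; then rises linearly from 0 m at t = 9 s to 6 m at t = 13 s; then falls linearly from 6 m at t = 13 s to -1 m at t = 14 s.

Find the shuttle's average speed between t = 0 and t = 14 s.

Average speed = (total path length)/(elapsed time); on a piecewise-linear x-t graph the path length is Σ|Δx|.
0–3 s: |Δx| = |0 − -8| = 8 m
3–9 s: |Δx| = |0 − 0| = 0 m
9–13 s: |Δx| = |6 − 0| = 6 m
13–14 s: |Δx| = |-1 − 6| = 7 m
Total path = 21 m; average speed = 21/14 = 1.5 m/s.

1.5 m/s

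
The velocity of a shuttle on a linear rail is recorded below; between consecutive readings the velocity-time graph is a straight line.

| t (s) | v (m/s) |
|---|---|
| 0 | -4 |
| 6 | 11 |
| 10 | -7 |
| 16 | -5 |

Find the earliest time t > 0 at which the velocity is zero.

t = 1.6 s

v changes sign on 0–6 s (from -4 to 11); the graph is linear there, so v = 0 at t = 0 + (4)·(6 − 0)/(11 − -4) = 1.6 s.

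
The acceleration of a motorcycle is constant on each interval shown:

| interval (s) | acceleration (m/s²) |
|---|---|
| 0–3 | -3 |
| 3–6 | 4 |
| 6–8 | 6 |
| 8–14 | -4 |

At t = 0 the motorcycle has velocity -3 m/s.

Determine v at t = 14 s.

Δv equals the area under the a-t graph; then v = v₀ + Δv.
0–3 s: -3 × 3 = -9 m/s
3–6 s: 4 × 3 = 12 m/s
6–8 s: 6 × 2 = 12 m/s
8–14 s: -4 × 6 = -24 m/s
Δv = -9 m/s, so v(14) = -3 + (-9) = -12 m/s.

-12 m/s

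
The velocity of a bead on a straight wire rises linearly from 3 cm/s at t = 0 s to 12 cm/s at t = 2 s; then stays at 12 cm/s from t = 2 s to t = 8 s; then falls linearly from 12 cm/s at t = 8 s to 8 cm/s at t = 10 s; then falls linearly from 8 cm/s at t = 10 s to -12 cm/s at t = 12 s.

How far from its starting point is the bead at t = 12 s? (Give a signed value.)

Net displacement equals the area under the velocity-time graph (areas below the axis count negative).
0–2 s: ½(3 + 12)(2) = 15 cm
2–8 s: 12 × 6 = 72 cm
8–10 s: ½(12 + 8)(2) = 20 cm
10–12 s: ½(8 + -12)(2) = -4 cm
Net displacement = 103 cm

103 cm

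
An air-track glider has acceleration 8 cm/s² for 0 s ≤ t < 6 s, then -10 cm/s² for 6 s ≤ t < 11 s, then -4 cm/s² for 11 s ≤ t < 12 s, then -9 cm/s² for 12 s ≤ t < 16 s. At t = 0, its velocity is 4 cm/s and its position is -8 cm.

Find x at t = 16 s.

On each constant-a segment, Δv = aΔt and Δx = v₀Δt + ½aΔt²; chain segment to segment.
0–6 s: v starts 4 cm/s; Δx = 4·6 + ½·8·6² = 168 cm; v ends 52 cm/s.
6–11 s: v starts 52 cm/s; Δx = 52·5 + ½·-10·5² = 135 cm; v ends 2 cm/s.
11–12 s: v starts 2 cm/s; Δx = 2·1 + ½·-4·1² = 0 cm; v ends -2 cm/s.
12–16 s: v starts -2 cm/s; Δx = -2·4 + ½·-9·4² = -80 cm; v ends -38 cm/s.
x(16) = -8 + Σ Δx = 215 cm.

215 cm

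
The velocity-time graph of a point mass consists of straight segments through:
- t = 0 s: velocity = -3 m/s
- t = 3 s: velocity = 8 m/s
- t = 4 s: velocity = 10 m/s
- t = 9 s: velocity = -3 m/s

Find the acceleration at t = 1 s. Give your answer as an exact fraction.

Acceleration is the slope of the v-t graph on 0–3 s: (8 − -3)/(3 − 0) = 11/3 m/s².

11/3 m/s²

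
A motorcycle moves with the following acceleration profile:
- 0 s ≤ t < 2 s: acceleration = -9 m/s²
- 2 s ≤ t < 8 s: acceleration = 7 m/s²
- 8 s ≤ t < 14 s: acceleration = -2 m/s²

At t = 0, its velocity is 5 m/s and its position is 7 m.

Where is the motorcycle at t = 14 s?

185 m

On each constant-a segment, Δv = aΔt and Δx = v₀Δt + ½aΔt²; chain segment to segment.
0–2 s: v starts 5 m/s; Δx = 5·2 + ½·-9·2² = -8 m; v ends -13 m/s.
2–8 s: v starts -13 m/s; Δx = -13·6 + ½·7·6² = 48 m; v ends 29 m/s.
8–14 s: v starts 29 m/s; Δx = 29·6 + ½·-2·6² = 138 m; v ends 17 m/s.
x(14) = 7 + Σ Δx = 185 m.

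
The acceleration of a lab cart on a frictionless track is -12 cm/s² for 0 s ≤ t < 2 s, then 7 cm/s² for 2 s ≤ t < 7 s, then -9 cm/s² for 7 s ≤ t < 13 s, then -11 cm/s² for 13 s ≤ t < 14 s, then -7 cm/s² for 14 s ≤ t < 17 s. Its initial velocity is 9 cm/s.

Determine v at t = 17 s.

Δv equals the area under the a-t graph; then v = v₀ + Δv.
0–2 s: -12 × 2 = -24 cm/s
2–7 s: 7 × 5 = 35 cm/s
7–13 s: -9 × 6 = -54 cm/s
13–14 s: -11 × 1 = -11 cm/s
14–17 s: -7 × 3 = -21 cm/s
Δv = -75 cm/s, so v(17) = 9 + (-75) = -66 cm/s.

-66 cm/s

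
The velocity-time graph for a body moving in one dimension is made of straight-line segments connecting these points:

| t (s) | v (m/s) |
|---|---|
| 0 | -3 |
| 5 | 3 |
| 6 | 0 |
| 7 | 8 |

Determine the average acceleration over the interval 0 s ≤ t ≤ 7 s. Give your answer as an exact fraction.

Average acceleration = Δv/Δt = (8 − -3)/(7 − 0) = 11/7 m/s².

11/7 m/s²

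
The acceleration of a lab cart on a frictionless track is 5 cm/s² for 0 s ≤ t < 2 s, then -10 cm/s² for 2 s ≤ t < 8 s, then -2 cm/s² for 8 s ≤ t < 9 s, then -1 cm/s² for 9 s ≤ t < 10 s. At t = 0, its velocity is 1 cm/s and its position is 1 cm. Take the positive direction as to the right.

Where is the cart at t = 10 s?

On each constant-a segment, Δv = aΔt and Δx = v₀Δt + ½aΔt²; chain segment to segment.
0–2 s: v starts 1 cm/s; Δx = 1·2 + ½·5·2² = 12 cm; v ends 11 cm/s.
2–8 s: v starts 11 cm/s; Δx = 11·6 + ½·-10·6² = -114 cm; v ends -49 cm/s.
8–9 s: v starts -49 cm/s; Δx = -49·1 + ½·-2·1² = -50 cm; v ends -51 cm/s.
9–10 s: v starts -51 cm/s; Δx = -51·1 + ½·-1·1² = -51.5 cm; v ends -52 cm/s.
x(10) = 1 + Σ Δx = -202.5 cm.

-202.5 cm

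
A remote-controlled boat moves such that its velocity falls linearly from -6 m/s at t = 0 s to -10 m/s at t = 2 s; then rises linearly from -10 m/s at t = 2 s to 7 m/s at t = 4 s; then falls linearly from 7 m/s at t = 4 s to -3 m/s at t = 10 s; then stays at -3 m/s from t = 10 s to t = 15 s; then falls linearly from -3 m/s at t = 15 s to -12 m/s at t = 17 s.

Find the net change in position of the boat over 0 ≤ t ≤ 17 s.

-37 m

Displacement is the signed area under the v-t curve.
0–2 s: ½(-6 + -10)(2) = -16 m
2–4 s: ½(-10 + 7)(2) = -3 m
4–10 s: ½(7 + -3)(6) = 12 m
10–15 s: -3 × 5 = -15 m
15–17 s: ½(-3 + -12)(2) = -15 m
Net displacement = -37 m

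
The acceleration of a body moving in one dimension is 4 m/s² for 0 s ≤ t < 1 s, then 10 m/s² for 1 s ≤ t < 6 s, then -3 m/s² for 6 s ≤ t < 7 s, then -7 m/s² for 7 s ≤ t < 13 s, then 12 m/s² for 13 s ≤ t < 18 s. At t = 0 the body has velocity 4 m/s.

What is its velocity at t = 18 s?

73 m/s

Δv equals the area under the a-t graph; then v = v₀ + Δv.
0–1 s: 4 × 1 = 4 m/s
1–6 s: 10 × 5 = 50 m/s
6–7 s: -3 × 1 = -3 m/s
7–13 s: -7 × 6 = -42 m/s
13–18 s: 12 × 5 = 60 m/s
Δv = 69 m/s, so v(18) = 4 + (69) = 73 m/s.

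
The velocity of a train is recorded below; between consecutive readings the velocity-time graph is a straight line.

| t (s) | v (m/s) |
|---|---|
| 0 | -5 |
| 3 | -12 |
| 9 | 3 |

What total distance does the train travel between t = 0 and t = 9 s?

Total distance travelled is ∫|v| dt — sum the magnitudes of each area piece.
0–3 s: |½(-5 + -12)(3)| = 25.5 m
3–9 s: v = 0 at t = 7.8 s; triangle areas 28.8 + 1.8 = 30.6 m
Total distance = 56.1 m

56.1 m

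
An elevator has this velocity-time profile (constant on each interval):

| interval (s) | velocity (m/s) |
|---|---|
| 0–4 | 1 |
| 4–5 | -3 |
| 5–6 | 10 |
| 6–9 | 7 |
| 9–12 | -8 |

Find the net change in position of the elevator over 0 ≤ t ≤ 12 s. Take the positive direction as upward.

Net displacement equals the area under the velocity-time graph (areas below the axis count negative).
0–4 s: 1 × 4 = 4 m
4–5 s: -3 × 1 = -3 m
5–6 s: 10 × 1 = 10 m
6–9 s: 7 × 3 = 21 m
9–12 s: -8 × 3 = -24 m
Net displacement = 8 m

8 m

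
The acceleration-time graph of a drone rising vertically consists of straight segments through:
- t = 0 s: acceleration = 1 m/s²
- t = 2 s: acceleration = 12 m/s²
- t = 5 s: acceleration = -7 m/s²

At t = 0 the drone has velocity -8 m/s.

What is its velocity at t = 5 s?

12.5 m/s

Δv equals the area under the a-t graph; then v = v₀ + Δv.
0–2 s: ½(1 + 12)(2) = 13 m/s
2–5 s: ½(12 + -7)(3) = 7.5 m/s
Δv = 20.5 m/s, so v(5) = -8 + (20.5) = 12.5 m/s.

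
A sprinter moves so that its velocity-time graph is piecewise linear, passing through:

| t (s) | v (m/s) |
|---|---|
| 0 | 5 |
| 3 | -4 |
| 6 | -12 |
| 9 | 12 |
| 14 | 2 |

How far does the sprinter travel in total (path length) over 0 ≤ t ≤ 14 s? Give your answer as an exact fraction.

503/6 m

Total distance travelled is ∫|v| dt — sum the magnitudes of each area piece.
0–3 s: v = 0 at t = 5/3 s; triangle areas 25/6 + 8/3 = 41/6 m
3–6 s: |½(-4 + -12)(3)| = 24 m
6–9 s: v = 0 at t = 7.5 s; triangle areas 9 + 9 = 18 m
9–14 s: |½(12 + 2)(5)| = 35 m
Total distance = 503/6 m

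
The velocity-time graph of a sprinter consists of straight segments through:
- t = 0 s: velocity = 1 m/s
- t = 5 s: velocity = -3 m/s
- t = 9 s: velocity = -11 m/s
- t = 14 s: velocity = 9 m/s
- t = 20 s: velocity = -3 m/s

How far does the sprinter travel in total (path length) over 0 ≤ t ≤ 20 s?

82 m

Total distance travelled is ∫|v| dt — sum the magnitudes of each area piece.
0–5 s: v = 0 at t = 1.25 s; triangle areas 0.625 + 5.625 = 6.25 m
5–9 s: |½(-3 + -11)(4)| = 28 m
9–14 s: v = 0 at t = 11.75 s; triangle areas 15.125 + 10.125 = 25.25 m
14–20 s: v = 0 at t = 18.5 s; triangle areas 20.25 + 2.25 = 22.5 m
Total distance = 82 m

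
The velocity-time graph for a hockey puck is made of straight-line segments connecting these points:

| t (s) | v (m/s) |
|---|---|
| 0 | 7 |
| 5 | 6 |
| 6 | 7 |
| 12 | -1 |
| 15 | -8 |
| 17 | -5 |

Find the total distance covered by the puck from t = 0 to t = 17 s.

Total distance travelled is ∫|v| dt — sum the magnitudes of each area piece.
0–5 s: |½(7 + 6)(5)| = 32.5 m
5–6 s: |½(6 + 7)(1)| = 6.5 m
6–12 s: v = 0 at t = 11.25 s; triangle areas 18.375 + 0.375 = 18.75 m
12–15 s: |½(-1 + -8)(3)| = 13.5 m
15–17 s: |½(-8 + -5)(2)| = 13 m
Total distance = 84.25 m

84.25 m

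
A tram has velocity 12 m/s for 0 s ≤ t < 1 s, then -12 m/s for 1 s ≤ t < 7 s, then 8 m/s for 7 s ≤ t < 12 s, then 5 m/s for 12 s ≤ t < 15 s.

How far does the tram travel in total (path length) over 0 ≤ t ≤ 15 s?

Total distance travelled is ∫|v| dt — sum the magnitudes of each area piece.
0–1 s: |12| × 1 = 12 m
1–7 s: |-12| × 6 = 72 m
7–12 s: |8| × 5 = 40 m
12–15 s: |5| × 3 = 15 m
Total distance = 139 m

139 m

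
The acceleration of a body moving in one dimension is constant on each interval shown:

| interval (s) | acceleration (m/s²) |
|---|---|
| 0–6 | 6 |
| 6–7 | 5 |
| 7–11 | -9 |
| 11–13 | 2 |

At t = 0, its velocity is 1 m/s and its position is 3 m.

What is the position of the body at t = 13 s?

268.5 m

On each constant-a segment, Δv = aΔt and Δx = v₀Δt + ½aΔt²; chain segment to segment.
0–6 s: v starts 1 m/s; Δx = 1·6 + ½·6·6² = 114 m; v ends 37 m/s.
6–7 s: v starts 37 m/s; Δx = 37·1 + ½·5·1² = 39.5 m; v ends 42 m/s.
7–11 s: v starts 42 m/s; Δx = 42·4 + ½·-9·4² = 96 m; v ends 6 m/s.
11–13 s: v starts 6 m/s; Δx = 6·2 + ½·2·2² = 16 m; v ends 10 m/s.
x(13) = 3 + Σ Δx = 268.5 m.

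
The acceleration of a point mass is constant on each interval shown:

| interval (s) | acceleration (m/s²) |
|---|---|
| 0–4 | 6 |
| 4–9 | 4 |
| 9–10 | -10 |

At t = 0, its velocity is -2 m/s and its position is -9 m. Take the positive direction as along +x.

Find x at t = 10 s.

228 m

On each constant-a segment, Δv = aΔt and Δx = v₀Δt + ½aΔt²; chain segment to segment.
0–4 s: v starts -2 m/s; Δx = -2·4 + ½·6·4² = 40 m; v ends 22 m/s.
4–9 s: v starts 22 m/s; Δx = 22·5 + ½·4·5² = 160 m; v ends 42 m/s.
9–10 s: v starts 42 m/s; Δx = 42·1 + ½·-10·1² = 37 m; v ends 32 m/s.
x(10) = -9 + Σ Δx = 228 m.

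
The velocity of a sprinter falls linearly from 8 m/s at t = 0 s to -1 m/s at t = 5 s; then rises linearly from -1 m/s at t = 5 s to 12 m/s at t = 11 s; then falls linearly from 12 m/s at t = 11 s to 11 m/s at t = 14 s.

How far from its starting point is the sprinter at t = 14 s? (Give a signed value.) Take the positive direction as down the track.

Displacement is the signed area under the v-t curve.
0–5 s: ½(8 + -1)(5) = 17.5 m
5–11 s: ½(-1 + 12)(6) = 33 m
11–14 s: ½(12 + 11)(3) = 34.5 m
Net displacement = 85 m

85 m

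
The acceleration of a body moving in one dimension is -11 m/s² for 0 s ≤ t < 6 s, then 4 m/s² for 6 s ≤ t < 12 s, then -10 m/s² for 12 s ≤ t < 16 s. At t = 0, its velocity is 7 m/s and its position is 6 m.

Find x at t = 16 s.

On each constant-a segment, Δv = aΔt and Δx = v₀Δt + ½aΔt²; chain segment to segment.
0–6 s: v starts 7 m/s; Δx = 7·6 + ½·-11·6² = -156 m; v ends -59 m/s.
6–12 s: v starts -59 m/s; Δx = -59·6 + ½·4·6² = -282 m; v ends -35 m/s.
12–16 s: v starts -35 m/s; Δx = -35·4 + ½·-10·4² = -220 m; v ends -75 m/s.
x(16) = 6 + Σ Δx = -652 m.

-652 m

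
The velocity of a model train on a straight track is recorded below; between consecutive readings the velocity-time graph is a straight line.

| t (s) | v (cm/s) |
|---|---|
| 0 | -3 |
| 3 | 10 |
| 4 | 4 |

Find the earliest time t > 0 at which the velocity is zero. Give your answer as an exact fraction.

v changes sign on 0–3 s (from -3 to 10); the graph is linear there, so v = 0 at t = 0 + (3)·(3 − 0)/(10 − -3) = 9/13 s.

t = 9/13 s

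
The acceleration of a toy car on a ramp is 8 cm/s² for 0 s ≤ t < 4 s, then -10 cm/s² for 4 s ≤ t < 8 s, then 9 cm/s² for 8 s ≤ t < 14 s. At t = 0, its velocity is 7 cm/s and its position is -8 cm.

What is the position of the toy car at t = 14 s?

On each constant-a segment, Δv = aΔt and Δx = v₀Δt + ½aΔt²; chain segment to segment.
0–4 s: v starts 7 cm/s; Δx = 7·4 + ½·8·4² = 92 cm; v ends 39 cm/s.
4–8 s: v starts 39 cm/s; Δx = 39·4 + ½·-10·4² = 76 cm; v ends -1 cm/s.
8–14 s: v starts -1 cm/s; Δx = -1·6 + ½·9·6² = 156 cm; v ends 53 cm/s.
x(14) = -8 + Σ Δx = 316 cm.

316 cm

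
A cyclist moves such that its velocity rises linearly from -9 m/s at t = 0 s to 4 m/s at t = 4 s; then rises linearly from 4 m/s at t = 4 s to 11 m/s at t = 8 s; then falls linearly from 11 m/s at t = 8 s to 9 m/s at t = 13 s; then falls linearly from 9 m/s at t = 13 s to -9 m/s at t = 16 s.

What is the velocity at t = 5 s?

5.75 m/s

On 4–8 s the graph is linear from 4 to 11 m/s: v(5) = 4 + (11 − 4)·(5 − 4)/(8 − 4) = 5.75 m/s.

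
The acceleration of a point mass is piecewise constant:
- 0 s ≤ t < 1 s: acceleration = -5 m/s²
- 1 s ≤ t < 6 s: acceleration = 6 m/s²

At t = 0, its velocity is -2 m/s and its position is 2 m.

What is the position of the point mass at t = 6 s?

37.5 m

On each constant-a segment, Δv = aΔt and Δx = v₀Δt + ½aΔt²; chain segment to segment.
0–1 s: v starts -2 m/s; Δx = -2·1 + ½·-5·1² = -4.5 m; v ends -7 m/s.
1–6 s: v starts -7 m/s; Δx = -7·5 + ½·6·5² = 40 m; v ends 23 m/s.
x(6) = 2 + Σ Δx = 37.5 m.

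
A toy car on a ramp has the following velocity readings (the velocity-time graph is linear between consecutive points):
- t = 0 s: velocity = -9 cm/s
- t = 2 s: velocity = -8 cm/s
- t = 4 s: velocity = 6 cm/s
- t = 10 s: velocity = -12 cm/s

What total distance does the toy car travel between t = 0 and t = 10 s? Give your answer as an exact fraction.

Distance (not displacement) is the total path length: add the absolute areas under v-t.
0–2 s: |½(-9 + -8)(2)| = 17 cm
2–4 s: v = 0 at t = 22/7 s; triangle areas 32/7 + 18/7 = 50/7 cm
4–10 s: v = 0 at t = 6 s; triangle areas 6 + 24 = 30 cm
Total distance = 379/7 cm

379/7 cm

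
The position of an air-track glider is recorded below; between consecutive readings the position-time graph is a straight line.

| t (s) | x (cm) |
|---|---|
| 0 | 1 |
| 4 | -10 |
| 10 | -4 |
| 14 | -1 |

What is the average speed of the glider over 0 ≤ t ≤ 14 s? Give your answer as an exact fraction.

Average speed = (total path length)/(elapsed time); on a piecewise-linear x-t graph the path length is Σ|Δx|.
0–4 s: |Δx| = |-10 − 1| = 11 cm
4–10 s: |Δx| = |-4 − -10| = 6 cm
10–14 s: |Δx| = |-1 − -4| = 3 cm
Total path = 20 cm; average speed = 20/14 = 10/7 cm/s.

10/7 cm/s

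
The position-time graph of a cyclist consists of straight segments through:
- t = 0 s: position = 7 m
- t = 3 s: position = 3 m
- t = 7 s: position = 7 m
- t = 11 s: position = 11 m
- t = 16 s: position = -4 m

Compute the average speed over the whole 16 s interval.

Average speed = (total path length)/(elapsed time); on a piecewise-linear x-t graph the path length is Σ|Δx|.
0–3 s: |Δx| = |3 − 7| = 4 m
3–7 s: |Δx| = |7 − 3| = 4 m
7–11 s: |Δx| = |11 − 7| = 4 m
11–16 s: |Δx| = |-4 − 11| = 15 m
Total path = 27 m; average speed = 27/16 = 1.6875 m/s.

1.6875 m/s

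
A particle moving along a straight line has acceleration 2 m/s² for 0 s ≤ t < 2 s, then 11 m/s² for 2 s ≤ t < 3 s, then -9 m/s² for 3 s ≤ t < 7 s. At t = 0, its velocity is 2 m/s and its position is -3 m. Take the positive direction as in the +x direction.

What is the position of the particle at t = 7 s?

12.5 m

On each constant-a segment, Δv = aΔt and Δx = v₀Δt + ½aΔt²; chain segment to segment.
0–2 s: v starts 2 m/s; Δx = 2·2 + ½·2·2² = 8 m; v ends 6 m/s.
2–3 s: v starts 6 m/s; Δx = 6·1 + ½·11·1² = 11.5 m; v ends 17 m/s.
3–7 s: v starts 17 m/s; Δx = 17·4 + ½·-9·4² = -4 m; v ends -19 m/s.
x(7) = -3 + Σ Δx = 12.5 m.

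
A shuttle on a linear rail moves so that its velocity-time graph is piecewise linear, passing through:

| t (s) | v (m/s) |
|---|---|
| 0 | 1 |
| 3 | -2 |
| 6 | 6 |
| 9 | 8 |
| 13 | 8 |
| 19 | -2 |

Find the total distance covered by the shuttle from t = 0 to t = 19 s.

Total distance travelled is ∫|v| dt — sum the magnitudes of each area piece.
0–3 s: v = 0 at t = 1 s; triangle areas 0.5 + 2 = 2.5 m
3–6 s: v = 0 at t = 3.75 s; triangle areas 0.75 + 6.75 = 7.5 m
6–9 s: |½(6 + 8)(3)| = 21 m
9–13 s: |8| × 4 = 32 m
13–19 s: v = 0 at t = 17.8 s; triangle areas 19.2 + 1.2 = 20.4 m
Total distance = 83.4 m

83.4 m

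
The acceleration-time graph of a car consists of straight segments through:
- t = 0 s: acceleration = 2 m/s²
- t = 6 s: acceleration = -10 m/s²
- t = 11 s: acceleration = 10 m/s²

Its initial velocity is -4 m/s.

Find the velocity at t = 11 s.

-28 m/s

Δv equals the area under the a-t graph; then v = v₀ + Δv.
0–6 s: ½(2 + -10)(6) = -24 m/s
6–11 s: ½(-10 + 10)(5) = 0 m/s
Δv = -24 m/s, so v(11) = -4 + (-24) = -28 m/s.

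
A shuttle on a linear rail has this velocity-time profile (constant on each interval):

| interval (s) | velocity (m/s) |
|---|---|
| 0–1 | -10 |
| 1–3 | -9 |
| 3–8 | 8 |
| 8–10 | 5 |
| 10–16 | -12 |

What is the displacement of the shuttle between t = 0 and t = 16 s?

Displacement is the signed area under the v-t curve.
0–1 s: -10 × 1 = -10 m
1–3 s: -9 × 2 = -18 m
3–8 s: 8 × 5 = 40 m
8–10 s: 5 × 2 = 10 m
10–16 s: -12 × 6 = -72 m
Net displacement = -50 m

-50 m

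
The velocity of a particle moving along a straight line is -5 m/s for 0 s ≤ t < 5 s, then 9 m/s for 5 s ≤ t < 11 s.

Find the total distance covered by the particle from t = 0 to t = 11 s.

79 m

Total distance travelled is ∫|v| dt — sum the magnitudes of each area piece.
0–5 s: |-5| × 5 = 25 m
5–11 s: |9| × 6 = 54 m
Total distance = 79 m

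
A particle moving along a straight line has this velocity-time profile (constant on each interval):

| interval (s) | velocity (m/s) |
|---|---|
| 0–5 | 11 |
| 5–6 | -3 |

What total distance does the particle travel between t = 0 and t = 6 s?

58 m

Distance (not displacement) is the total path length: add the absolute areas under v-t.
0–5 s: |11| × 5 = 55 m
5–6 s: |-3| × 1 = 3 m
Total distance = 58 m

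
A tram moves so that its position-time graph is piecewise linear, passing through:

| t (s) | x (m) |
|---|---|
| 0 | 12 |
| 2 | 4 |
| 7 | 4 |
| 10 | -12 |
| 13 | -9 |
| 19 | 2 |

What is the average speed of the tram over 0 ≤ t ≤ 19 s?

2 m/s

Average speed = (total path length)/(elapsed time); on a piecewise-linear x-t graph the path length is Σ|Δx|.
0–2 s: |Δx| = |4 − 12| = 8 m
2–7 s: |Δx| = |4 − 4| = 0 m
7–10 s: |Δx| = |-12 − 4| = 16 m
10–13 s: |Δx| = |-9 − -12| = 3 m
13–19 s: |Δx| = |2 − -9| = 11 m
Total path = 38 m; average speed = 38/19 = 2 m/s.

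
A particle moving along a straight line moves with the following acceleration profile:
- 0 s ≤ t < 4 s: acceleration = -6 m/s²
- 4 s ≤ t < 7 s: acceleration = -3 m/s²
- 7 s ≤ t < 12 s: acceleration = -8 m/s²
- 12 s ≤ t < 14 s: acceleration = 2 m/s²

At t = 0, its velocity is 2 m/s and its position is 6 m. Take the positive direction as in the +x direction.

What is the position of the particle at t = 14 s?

On each constant-a segment, Δv = aΔt and Δx = v₀Δt + ½aΔt²; chain segment to segment.
0–4 s: v starts 2 m/s; Δx = 2·4 + ½·-6·4² = -40 m; v ends -22 m/s.
4–7 s: v starts -22 m/s; Δx = -22·3 + ½·-3·3² = -79.5 m; v ends -31 m/s.
7–12 s: v starts -31 m/s; Δx = -31·5 + ½·-8·5² = -255 m; v ends -71 m/s.
12–14 s: v starts -71 m/s; Δx = -71·2 + ½·2·2² = -138 m; v ends -67 m/s.
x(14) = 6 + Σ Δx = -506.5 m.

-506.5 m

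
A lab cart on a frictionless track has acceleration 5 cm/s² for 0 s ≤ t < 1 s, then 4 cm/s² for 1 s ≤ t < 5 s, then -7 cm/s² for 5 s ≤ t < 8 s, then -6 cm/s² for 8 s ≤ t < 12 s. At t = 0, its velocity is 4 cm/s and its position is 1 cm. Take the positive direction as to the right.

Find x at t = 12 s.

87 cm

On each constant-a segment, Δv = aΔt and Δx = v₀Δt + ½aΔt²; chain segment to segment.
0–1 s: v starts 4 cm/s; Δx = 4·1 + ½·5·1² = 6.5 cm; v ends 9 cm/s.
1–5 s: v starts 9 cm/s; Δx = 9·4 + ½·4·4² = 68 cm; v ends 25 cm/s.
5–8 s: v starts 25 cm/s; Δx = 25·3 + ½·-7·3² = 43.5 cm; v ends 4 cm/s.
8–12 s: v starts 4 cm/s; Δx = 4·4 + ½·-6·4² = -32 cm; v ends -20 cm/s.
x(12) = 1 + Σ Δx = 87 cm.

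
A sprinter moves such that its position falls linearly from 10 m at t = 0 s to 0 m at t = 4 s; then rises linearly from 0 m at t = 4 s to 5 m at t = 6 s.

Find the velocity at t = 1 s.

Velocity is the slope of the x-t graph on 0–4 s: (0 − 10)/(4 − 0) = -2.5 m/s.

-2.5 m/s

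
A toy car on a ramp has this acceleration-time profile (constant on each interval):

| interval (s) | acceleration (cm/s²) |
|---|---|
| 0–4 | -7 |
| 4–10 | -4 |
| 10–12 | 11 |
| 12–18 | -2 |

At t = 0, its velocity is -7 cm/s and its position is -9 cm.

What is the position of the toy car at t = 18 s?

-729 cm

On each constant-a segment, Δv = aΔt and Δx = v₀Δt + ½aΔt²; chain segment to segment.
0–4 s: v starts -7 cm/s; Δx = -7·4 + ½·-7·4² = -84 cm; v ends -35 cm/s.
4–10 s: v starts -35 cm/s; Δx = -35·6 + ½·-4·6² = -282 cm; v ends -59 cm/s.
10–12 s: v starts -59 cm/s; Δx = -59·2 + ½·11·2² = -96 cm; v ends -37 cm/s.
12–18 s: v starts -37 cm/s; Δx = -37·6 + ½·-2·6² = -258 cm; v ends -49 cm/s.
x(18) = -9 + Σ Δx = -729 cm.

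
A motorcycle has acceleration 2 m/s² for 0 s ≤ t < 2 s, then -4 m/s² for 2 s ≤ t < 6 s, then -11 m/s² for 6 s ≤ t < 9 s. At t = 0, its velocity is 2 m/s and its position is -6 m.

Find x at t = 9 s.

On each constant-a segment, Δv = aΔt and Δx = v₀Δt + ½aΔt²; chain segment to segment.
0–2 s: v starts 2 m/s; Δx = 2·2 + ½·2·2² = 8 m; v ends 6 m/s.
2–6 s: v starts 6 m/s; Δx = 6·4 + ½·-4·4² = -8 m; v ends -10 m/s.
6–9 s: v starts -10 m/s; Δx = -10·3 + ½·-11·3² = -79.5 m; v ends -43 m/s.
x(9) = -6 + Σ Δx = -85.5 m.

-85.5 m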